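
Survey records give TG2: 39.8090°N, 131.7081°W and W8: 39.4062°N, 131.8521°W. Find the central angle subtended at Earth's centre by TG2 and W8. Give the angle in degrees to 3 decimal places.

Δφ = -0.4028°,  Δλ = -0.1440°
a = sin²(Δφ/2) + cos φ₁ cos φ₂ sin²(Δλ/2) = 0.000013
c = 2·arcsin(√a) = 0.007292 rad = 0.4178°

0.418°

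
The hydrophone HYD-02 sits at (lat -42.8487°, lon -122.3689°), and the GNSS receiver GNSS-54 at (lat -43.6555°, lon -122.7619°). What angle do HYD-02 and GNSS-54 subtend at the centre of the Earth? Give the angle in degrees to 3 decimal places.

0.856°

Δφ = -0.8068°,  Δλ = -0.3930°
a = sin²(Δφ/2) + cos φ₁ cos φ₂ sin²(Δλ/2) = 0.000056
c = 2·arcsin(√a) = 0.014941 rad = 0.8561°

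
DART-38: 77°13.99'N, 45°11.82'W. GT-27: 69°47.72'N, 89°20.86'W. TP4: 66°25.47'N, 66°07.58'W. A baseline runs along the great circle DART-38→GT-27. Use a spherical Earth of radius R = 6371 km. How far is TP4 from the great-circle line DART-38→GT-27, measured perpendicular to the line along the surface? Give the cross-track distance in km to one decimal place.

894.9 km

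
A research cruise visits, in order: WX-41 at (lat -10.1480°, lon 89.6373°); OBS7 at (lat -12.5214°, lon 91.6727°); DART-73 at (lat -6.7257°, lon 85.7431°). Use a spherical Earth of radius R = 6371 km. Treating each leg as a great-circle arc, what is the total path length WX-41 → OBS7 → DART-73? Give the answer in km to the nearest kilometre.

1260 km

WX-41→OBS7: c = 0.054120 rad, d = 344.80 km
OBS7→DART-73: c = 0.143643 rad, d = 915.15 km
Total = 344.80 + 915.15 = 1259.95 km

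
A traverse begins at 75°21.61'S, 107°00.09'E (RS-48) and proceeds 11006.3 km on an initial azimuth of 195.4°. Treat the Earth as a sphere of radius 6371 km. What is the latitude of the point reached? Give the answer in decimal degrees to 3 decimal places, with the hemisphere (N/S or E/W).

RS-48: φ = -75.36017°, λ = +107.00150°
δ = d/R = 11006.3/6371 = 1.727562 rad
φ₂ = arcsin(sin φ₁ cos δ + cos φ₁ sin δ cos θ)
   = arcsin(-0.96753·-0.15612 + 0.25274·0.98774·-0.96410) = -5.14195°
λ₂ = λ₁ + atan2(sin θ sin δ cos φ₁, cos δ − sin φ₁ sin φ₂) = -57.72900°

5.142°S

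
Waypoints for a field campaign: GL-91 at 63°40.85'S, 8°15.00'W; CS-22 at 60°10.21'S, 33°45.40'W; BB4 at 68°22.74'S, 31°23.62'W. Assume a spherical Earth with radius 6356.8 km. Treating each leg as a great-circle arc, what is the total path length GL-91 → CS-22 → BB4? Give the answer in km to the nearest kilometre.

2295 km

GL-91: φ = -63.68083°, λ = -8.25000°
CS-22: φ = -60.17017°, λ = -33.75667°
BB4: φ = -68.37900°, λ = -31.39367°
GL-91→CS-22: c = 0.216626 rad, d = 1377.05 km
CS-22→BB4: c = 0.144359 rad, d = 917.66 km
Total = 1377.05 + 917.66 = 2294.71 km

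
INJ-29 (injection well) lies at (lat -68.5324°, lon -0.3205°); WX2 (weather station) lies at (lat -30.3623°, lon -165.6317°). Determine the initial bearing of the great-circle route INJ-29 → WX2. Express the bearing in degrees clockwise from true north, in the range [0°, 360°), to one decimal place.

192.8°

Δλ = -165.3112°
y = sin Δλ · cos φ₂ = -0.218791
x = cos φ₁ sin φ₂ − sin φ₁ cos φ₂ cos Δλ = -0.961730
θ = atan2(y, x) = -167.1835° → 192.8165° (mod 360°)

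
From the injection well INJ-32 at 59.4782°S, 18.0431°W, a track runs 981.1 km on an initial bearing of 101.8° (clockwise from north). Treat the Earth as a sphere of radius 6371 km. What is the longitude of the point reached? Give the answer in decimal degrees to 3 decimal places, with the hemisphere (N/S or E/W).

0.496°W

δ = d/R = 981.1/6371 = 0.153995 rad
φ₂ = arcsin(sin φ₁ cos δ + cos φ₁ sin δ cos θ)
   = arcsin(-0.86144·0.98817 + 0.50787·0.15339·-0.20450) = -60.13167°
λ₂ = λ₁ + atan2(sin θ sin δ cos φ₁, cos δ − sin φ₁ sin φ₂) = -0.49590°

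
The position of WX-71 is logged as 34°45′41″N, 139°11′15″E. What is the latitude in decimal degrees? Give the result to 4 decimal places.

34.7614°N

34° + 45′/60 + 41″/3600 = 34 + 0.75000 + 0.01139 = 34.7614°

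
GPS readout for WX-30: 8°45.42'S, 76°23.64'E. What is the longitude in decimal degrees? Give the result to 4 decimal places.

76° + 23.64′/60 = 76 + 0.39400 = 76.3940°

76.3940°E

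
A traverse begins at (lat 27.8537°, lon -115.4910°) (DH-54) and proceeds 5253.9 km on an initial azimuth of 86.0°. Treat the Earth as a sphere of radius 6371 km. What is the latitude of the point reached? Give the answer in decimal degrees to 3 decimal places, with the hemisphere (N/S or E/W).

21.250°N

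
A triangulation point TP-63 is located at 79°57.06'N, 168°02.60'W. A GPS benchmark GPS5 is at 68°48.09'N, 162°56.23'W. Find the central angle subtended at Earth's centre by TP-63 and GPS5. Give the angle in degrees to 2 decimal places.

11.22°

TP-63: φ = +79.95100°, λ = -168.04333°
GPS5: φ = +68.80150°, λ = -162.93717°
Δφ = -11.1495°,  Δλ = 5.1062°
a = sin²(Δφ/2) + cos φ₁ cos φ₂ sin²(Δλ/2) = 0.009562
c = 2·arcsin(√a) = 0.195886 rad = 11.2235°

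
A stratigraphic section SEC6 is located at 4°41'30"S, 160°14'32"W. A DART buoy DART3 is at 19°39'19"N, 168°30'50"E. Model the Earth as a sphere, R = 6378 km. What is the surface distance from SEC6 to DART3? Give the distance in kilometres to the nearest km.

4364 km

SEC6: φ = -4.69167°, λ = -160.24222°
DART3: φ = +19.65528°, λ = +168.51389°
Δφ = 24.3469°,  Δλ = -31.2439°
a = sin²(Δφ/2) + cos φ₁ cos φ₂ sin²(Δλ/2) = 0.112529
c = 2·arcsin(√a) = 0.684174 rad = 39.2003°
d = R·c = 6378 × 0.684174 = 4363.7 km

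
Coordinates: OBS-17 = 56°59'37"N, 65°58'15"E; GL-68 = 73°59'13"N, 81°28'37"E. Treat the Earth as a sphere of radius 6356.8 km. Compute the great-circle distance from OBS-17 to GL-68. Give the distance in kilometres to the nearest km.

OBS-17: φ = +56.99361°, λ = +65.97083°
GL-68: φ = +73.98694°, λ = +81.47694°
Δφ = 16.9933°,  Δλ = 15.5061°
a = sin²(Δφ/2) + cos φ₁ cos φ₂ sin²(Δλ/2) = 0.024565
c = 2·arcsin(√a) = 0.314765 rad = 18.0347°
d = R·c = 6356.8 × 0.314765 = 2000.9 km

2001 km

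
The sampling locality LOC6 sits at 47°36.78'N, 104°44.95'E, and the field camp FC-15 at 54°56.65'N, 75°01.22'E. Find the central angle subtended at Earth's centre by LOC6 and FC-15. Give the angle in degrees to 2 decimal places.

LOC6: φ = +47.61300°, λ = +104.74917°
FC-15: φ = +54.94417°, λ = +75.02033°
Δφ = 7.3312°,  Δλ = -29.7288°
a = sin²(Δφ/2) + cos φ₁ cos φ₂ sin²(Δλ/2) = 0.029569
c = 2·arcsin(√a) = 0.345631 rad = 19.8032°

19.80°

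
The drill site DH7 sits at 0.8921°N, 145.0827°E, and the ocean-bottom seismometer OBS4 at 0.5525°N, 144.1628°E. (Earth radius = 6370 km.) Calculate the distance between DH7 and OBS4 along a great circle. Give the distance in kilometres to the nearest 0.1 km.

Δφ = -0.3396°,  Δλ = -0.9199°
a = sin²(Δφ/2) + cos φ₁ cos φ₂ sin²(Δλ/2) = 0.000073
c = 2·arcsin(√a) = 0.017113 rad = 0.9805°
d = R·c = 6370 × 0.017113 = 109.0 km

109.0 km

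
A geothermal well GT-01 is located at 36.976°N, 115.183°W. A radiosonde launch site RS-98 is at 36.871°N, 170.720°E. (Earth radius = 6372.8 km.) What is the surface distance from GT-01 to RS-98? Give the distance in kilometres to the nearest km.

6405 km

Δφ = -0.1050°,  Δλ = -74.0970°
a = sin²(Δφ/2) + cos φ₁ cos φ₂ sin²(Δλ/2) = 0.231991
c = 2·arcsin(√a) = 1.005084 rad = 57.5871°
d = R·c = 6372.8 × 1.005084 = 6405.2 km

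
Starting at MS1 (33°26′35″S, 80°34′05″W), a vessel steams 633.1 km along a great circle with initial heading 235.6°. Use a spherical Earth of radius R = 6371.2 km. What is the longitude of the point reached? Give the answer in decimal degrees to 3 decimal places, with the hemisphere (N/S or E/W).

86.414°W

MS1: φ = -33.44306°, λ = -80.56806°
δ = d/R = 633.1/6371.2 = 0.099369 rad
φ₂ = arcsin(sin φ₁ cos δ + cos φ₁ sin δ cos θ)
   = arcsin(-0.55111·0.99507 + 0.83443·0.09921·-0.56497) = -36.52386°
λ₂ = λ₁ + atan2(sin θ sin δ cos φ₁, cos δ − sin φ₁ sin φ₂) = -86.41436°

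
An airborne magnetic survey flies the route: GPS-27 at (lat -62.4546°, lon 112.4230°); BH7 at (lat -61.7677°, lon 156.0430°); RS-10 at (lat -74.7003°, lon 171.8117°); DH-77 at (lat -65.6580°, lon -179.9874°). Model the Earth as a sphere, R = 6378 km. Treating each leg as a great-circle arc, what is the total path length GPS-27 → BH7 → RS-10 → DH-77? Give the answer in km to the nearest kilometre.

4848 km

GPS-27→BH7: c = 0.349527 rad, d = 2229.28 km
BH7→RS-10: c = 0.245826 rad, d = 1567.88 km
RS-10→DH-77: c = 0.164744 rad, d = 1050.74 km
Total = 2229.28 + 1567.88 + 1050.74 = 4847.90 km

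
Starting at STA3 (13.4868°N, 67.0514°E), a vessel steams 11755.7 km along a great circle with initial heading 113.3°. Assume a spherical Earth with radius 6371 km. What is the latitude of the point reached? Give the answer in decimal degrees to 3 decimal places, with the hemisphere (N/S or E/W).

25.686°S

δ = d/R = 11755.7/6371 = 1.845189 rad
φ₂ = arcsin(sin φ₁ cos δ + cos φ₁ sin δ cos θ)
   = arcsin(0.23322·-0.27096 + 0.97242·0.96259·-0.39555) = -25.68624°
λ₂ = λ₁ + atan2(sin θ sin δ cos φ₁, cos δ − sin φ₁ sin φ₂) = 168.22881°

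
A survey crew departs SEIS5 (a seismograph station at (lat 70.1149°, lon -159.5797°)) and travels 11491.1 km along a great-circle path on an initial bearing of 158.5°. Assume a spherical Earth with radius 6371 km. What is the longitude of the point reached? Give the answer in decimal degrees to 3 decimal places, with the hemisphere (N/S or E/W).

134.810°W

δ = d/R = 11491.1/6371 = 1.803657 rad
φ₂ = arcsin(sin φ₁ cos δ + cos φ₁ sin δ cos θ)
   = arcsin(0.94038·-0.23076 + 0.34014·0.97301·-0.93042) = -31.66350°
λ₂ = λ₁ + atan2(sin θ sin δ cos φ₁, cos δ − sin φ₁ sin φ₂) = -134.80976°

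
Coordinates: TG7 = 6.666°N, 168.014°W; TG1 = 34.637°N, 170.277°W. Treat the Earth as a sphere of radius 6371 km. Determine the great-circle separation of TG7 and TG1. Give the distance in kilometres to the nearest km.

3119 km

Δφ = 27.9710°,  Δλ = -2.2630°
a = sin²(Δφ/2) + cos φ₁ cos φ₂ sin²(Δλ/2) = 0.058726
c = 2·arcsin(√a) = 0.489543 rad = 28.0488°
d = R·c = 6371 × 0.489543 = 3118.9 km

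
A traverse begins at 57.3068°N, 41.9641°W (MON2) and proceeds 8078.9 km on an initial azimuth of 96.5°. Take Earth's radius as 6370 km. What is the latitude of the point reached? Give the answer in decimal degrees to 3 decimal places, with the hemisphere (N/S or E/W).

11.091°N

δ = d/R = 8078.9/6370 = 1.268273 rad
φ₂ = arcsin(sin φ₁ cos δ + cos φ₁ sin δ cos θ)
   = arcsin(0.84157·0.29793 + 0.54014·0.95459·-0.11320) = 11.09062°
λ₂ = λ₁ + atan2(sin θ sin δ cos φ₁, cos δ − sin φ₁ sin φ₂) = 33.16394°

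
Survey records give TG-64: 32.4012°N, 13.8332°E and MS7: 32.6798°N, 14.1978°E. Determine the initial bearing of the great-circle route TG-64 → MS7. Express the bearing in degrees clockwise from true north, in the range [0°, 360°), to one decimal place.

47.7°

Δλ = 0.3646°
y = sin Δλ · cos φ₂ = 0.005356
x = cos φ₁ sin φ₂ − sin φ₁ cos φ₂ cos Δλ = 0.004872
θ = atan2(y, x) = 47.7122° → 47.7122° (mod 360°)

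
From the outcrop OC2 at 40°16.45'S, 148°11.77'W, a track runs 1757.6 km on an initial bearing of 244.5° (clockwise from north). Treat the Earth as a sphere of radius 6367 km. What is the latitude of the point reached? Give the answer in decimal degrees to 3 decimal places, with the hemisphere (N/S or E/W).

45.357°S

OC2: φ = -40.27417°, λ = -148.19617°
δ = d/R = 1757.6/6367 = 0.276048 rad
φ₂ = arcsin(sin φ₁ cos δ + cos φ₁ sin δ cos θ)
   = arcsin(-0.64645·0.96214 + 0.76296·0.27256·-0.43051) = -45.35675°
λ₂ = λ₁ + atan2(sin θ sin δ cos φ₁, cos δ − sin φ₁ sin φ₂) = -168.68898°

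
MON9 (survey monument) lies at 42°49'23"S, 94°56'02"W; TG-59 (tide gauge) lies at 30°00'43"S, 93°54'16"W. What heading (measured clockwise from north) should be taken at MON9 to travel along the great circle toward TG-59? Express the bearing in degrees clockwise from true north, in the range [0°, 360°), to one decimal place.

4.0°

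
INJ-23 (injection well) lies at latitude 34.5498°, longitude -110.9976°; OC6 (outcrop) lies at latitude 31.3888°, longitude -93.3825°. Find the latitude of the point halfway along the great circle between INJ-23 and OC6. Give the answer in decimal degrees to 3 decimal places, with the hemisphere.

33.280°N

Bx = cos φ₂ cos Δλ = 0.813626,  By = cos φ₂ sin Δλ = 0.258333
φₘ = atan2(sin φ₁ + sin φ₂, √((cos φ₁ + Bx)² + By²)) = 33.28023°
λₘ = λ₁ + atan2(By, cos φ₁ + Bx) = -102.03116°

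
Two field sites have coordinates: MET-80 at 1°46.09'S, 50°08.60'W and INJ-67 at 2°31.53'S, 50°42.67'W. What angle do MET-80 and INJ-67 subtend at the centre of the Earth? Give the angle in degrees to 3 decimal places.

MET-80: φ = -1.76817°, λ = -50.14333°
INJ-67: φ = -2.52550°, λ = -50.71117°
Δφ = -0.7573°,  Δλ = -0.5678°
a = sin²(Δφ/2) + cos φ₁ cos φ₂ sin²(Δλ/2) = 0.000068
c = 2·arcsin(√a) = 0.016516 rad = 0.9463°

0.946°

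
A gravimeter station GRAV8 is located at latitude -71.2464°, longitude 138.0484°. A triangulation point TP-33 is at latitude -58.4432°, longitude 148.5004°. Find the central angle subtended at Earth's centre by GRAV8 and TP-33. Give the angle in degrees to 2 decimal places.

13.51°

Δφ = 12.8032°,  Δλ = 10.4520°
a = sin²(Δφ/2) + cos φ₁ cos φ₂ sin²(Δλ/2) = 0.013827
c = 2·arcsin(√a) = 0.235725 rad = 13.5061°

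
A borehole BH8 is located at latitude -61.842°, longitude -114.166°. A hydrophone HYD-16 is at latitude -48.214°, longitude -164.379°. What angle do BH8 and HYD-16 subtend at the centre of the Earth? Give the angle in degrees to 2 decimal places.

Δφ = 13.6280°,  Δλ = -50.2130°
a = sin²(Δφ/2) + cos φ₁ cos φ₂ sin²(Δλ/2) = 0.070689
c = 2·arcsin(√a) = 0.538220 rad = 30.8378°

30.84°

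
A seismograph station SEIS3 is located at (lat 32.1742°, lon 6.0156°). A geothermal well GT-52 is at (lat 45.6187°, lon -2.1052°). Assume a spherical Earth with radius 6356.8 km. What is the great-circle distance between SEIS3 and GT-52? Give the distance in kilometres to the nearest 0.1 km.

1646.1 km

Δφ = 13.4445°,  Δλ = -8.1208°
a = sin²(Δφ/2) + cos φ₁ cos φ₂ sin²(Δλ/2) = 0.016670
c = 2·arcsin(√a) = 0.258951 rad = 14.8368°
d = R·c = 6356.8 × 0.258951 = 1646.1 km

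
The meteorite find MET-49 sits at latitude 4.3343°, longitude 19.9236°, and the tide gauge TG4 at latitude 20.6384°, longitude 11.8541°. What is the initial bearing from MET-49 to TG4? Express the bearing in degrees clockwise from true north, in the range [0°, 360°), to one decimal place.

335.0°

Δλ = -8.0695°
y = sin Δλ · cos φ₂ = -0.131365
x = cos φ₁ sin φ₂ − sin φ₁ cos φ₂ cos Δλ = 0.281436
θ = atan2(y, x) = -25.0217° → 334.9783° (mod 360°)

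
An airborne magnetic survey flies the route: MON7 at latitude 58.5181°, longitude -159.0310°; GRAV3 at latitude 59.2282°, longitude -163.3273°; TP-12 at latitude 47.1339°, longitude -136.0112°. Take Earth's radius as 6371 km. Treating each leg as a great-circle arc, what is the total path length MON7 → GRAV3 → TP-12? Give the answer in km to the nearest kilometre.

MON7→GRAV3: c = 0.040687 rad, d = 259.22 km
GRAV3→TP-12: c = 0.351107 rad, d = 2236.90 km
Total = 259.22 + 2236.90 = 2496.12 km

2496 km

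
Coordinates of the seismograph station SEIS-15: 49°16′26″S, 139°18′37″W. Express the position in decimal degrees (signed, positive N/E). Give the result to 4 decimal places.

-49.2739°, -139.3103°

lat: 49.2739° S → -49.2739°
lon: 139.3103° W → -139.3103°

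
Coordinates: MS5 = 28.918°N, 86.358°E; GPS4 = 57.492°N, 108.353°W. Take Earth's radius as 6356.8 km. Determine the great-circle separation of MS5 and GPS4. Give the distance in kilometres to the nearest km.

Δφ = 28.5740°,  Δλ = 165.2890°
a = sin²(Δφ/2) + cos φ₁ cos φ₂ sin²(Δλ/2) = 0.523598
c = 2·arcsin(√a) = 1.618010 rad = 92.7051°
d = R·c = 6356.8 × 1.618010 = 10285.4 km

10285 km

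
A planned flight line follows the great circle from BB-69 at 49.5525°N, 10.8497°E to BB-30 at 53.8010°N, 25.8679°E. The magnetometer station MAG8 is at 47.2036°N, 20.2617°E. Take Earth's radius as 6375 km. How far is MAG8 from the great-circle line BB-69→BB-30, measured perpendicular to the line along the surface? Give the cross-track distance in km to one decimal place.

545.3 km

δ₁₃ = central angle BB-69→MAG8 = 0.116459 rad  (haversine)
θ₁₃ = bearing BB-69→MAG8 = 107.027°,  θ₁₂ = bearing BB-69→BB-30 = 59.698°
dₓₜ = R·arcsin(sin δ₁₃ · sin(θ₁₃ − θ₁₂)) = 6375·arcsin(0.11620·sin(47.328°)) = 545.303 km
|dₓₜ| = 545.303 km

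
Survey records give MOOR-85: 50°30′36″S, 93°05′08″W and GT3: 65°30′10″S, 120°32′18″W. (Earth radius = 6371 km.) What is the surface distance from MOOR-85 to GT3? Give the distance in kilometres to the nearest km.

2287 km

MOOR-85: φ = -50.51000°, λ = -93.08556°
GT3: φ = -65.50278°, λ = -120.53833°
Δφ = -14.9928°,  Δλ = -27.4528°
a = sin²(Δφ/2) + cos φ₁ cos φ₂ sin²(Δλ/2) = 0.031868
c = 2·arcsin(√a) = 0.358956 rad = 20.5666°
d = R·c = 6371 × 0.358956 = 2286.9 km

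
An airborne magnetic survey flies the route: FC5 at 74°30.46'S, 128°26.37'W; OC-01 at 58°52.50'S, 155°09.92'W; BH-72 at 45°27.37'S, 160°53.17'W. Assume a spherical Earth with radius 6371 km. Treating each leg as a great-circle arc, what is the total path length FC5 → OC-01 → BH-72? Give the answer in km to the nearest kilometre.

3599 km

FC5: φ = -74.50767°, λ = -128.43950°
OC-01: φ = -58.87500°, λ = -155.16533°
BH-72: φ = -45.45617°, λ = -160.88617°
FC5→OC-01: c = 0.323090 rad, d = 2058.41 km
OC-01→BH-72: c = 0.241862 rad, d = 1540.90 km
Total = 2058.41 + 1540.90 = 3599.31 km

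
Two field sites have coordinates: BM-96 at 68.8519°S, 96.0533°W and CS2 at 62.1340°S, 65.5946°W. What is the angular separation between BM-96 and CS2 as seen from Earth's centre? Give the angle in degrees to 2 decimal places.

Δφ = 6.7179°,  Δλ = 30.4587°
a = sin²(Δφ/2) + cos φ₁ cos φ₂ sin²(Δλ/2) = 0.015069
c = 2·arcsin(√a) = 0.246131 rad = 14.1023°

14.10°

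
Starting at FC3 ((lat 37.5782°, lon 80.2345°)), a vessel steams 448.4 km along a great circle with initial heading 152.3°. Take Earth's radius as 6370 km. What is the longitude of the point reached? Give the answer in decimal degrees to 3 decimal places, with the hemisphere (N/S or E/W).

82.494°E

δ = d/R = 448.4/6370 = 0.070392 rad
φ₂ = arcsin(sin φ₁ cos δ + cos φ₁ sin δ cos θ)
   = arcsin(0.60984·0.99752 + 0.79252·0.07033·-0.88539) = 33.98530°
λ₂ = λ₁ + atan2(sin θ sin δ cos φ₁, cos δ − sin φ₁ sin φ₂) = 82.49424°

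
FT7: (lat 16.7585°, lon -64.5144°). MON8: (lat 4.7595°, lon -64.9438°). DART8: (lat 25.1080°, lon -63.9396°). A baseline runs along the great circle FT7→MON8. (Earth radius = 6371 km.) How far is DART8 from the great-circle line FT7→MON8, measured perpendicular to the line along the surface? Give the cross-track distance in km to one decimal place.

δ₁₃ = central angle FT7→DART8 = 0.146026 rad  (haversine)
θ₁₃ = bearing FT7→DART8 = 3.579°,  θ₁₂ = bearing FT7→MON8 = 182.058°
dₓₜ = R·arcsin(sin δ₁₃ · sin(θ₁₃ − θ₁₂)) = 6371·arcsin(0.14551·sin(-178.478°)) = -24.619 km
|dₓₜ| = 24.619 km

24.6 km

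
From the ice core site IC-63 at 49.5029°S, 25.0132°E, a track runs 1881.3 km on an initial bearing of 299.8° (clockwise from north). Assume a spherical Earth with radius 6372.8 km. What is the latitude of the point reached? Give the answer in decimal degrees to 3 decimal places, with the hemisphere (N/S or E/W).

39.320°S

δ = d/R = 1881.3/6372.8 = 0.295208 rad
φ₂ = arcsin(sin φ₁ cos δ + cos φ₁ sin δ cos θ)
   = arcsin(-0.76044·0.95674 + 0.64941·0.29094·0.49697) = -39.31964°
λ₂ = λ₁ + atan2(sin θ sin δ cos φ₁, cos δ − sin φ₁ sin φ₂) = 5.96624°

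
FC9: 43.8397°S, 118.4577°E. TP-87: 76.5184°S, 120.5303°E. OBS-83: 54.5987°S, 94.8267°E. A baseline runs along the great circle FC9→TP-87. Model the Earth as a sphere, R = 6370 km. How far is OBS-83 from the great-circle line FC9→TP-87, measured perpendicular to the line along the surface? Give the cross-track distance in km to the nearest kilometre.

1515 km

δ₁₃ = central angle FC9→OBS-83 = 0.325835 rad  (haversine)
θ₁₃ = bearing FC9→OBS-83 = 226.504°,  θ₁₂ = bearing FC9→TP-87 = 179.106°
dₓₜ = R·arcsin(sin δ₁₃ · sin(θ₁₃ − θ₁₂)) = 6370·arcsin(0.32010·sin(47.399°)) = 1515.149 km
|dₓₜ| = 1515.149 km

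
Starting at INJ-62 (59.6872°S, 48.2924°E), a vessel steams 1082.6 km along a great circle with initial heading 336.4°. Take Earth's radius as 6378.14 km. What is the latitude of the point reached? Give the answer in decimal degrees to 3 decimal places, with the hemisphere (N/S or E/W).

50.601°S

δ = d/R = 1082.6/6378.14 = 0.169736 rad
φ₂ = arcsin(sin φ₁ cos δ + cos φ₁ sin δ cos θ)
   = arcsin(-0.86328·0.98563 + 0.50472·0.16892·0.91636) = -50.60141°
λ₂ = λ₁ + atan2(sin θ sin δ cos φ₁, cos δ − sin φ₁ sin φ₂) = 42.17599°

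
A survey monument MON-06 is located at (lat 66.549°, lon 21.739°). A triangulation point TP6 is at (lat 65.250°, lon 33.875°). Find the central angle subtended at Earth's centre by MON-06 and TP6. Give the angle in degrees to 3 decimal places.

Δφ = -1.2990°,  Δλ = 12.1360°
a = sin²(Δφ/2) + cos φ₁ cos φ₂ sin²(Δλ/2) = 0.001990
c = 2·arcsin(√a) = 0.089255 rad = 5.1139°

5.114°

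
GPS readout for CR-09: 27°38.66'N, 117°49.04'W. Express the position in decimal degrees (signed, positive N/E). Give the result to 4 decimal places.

+27.6443°, -117.8173°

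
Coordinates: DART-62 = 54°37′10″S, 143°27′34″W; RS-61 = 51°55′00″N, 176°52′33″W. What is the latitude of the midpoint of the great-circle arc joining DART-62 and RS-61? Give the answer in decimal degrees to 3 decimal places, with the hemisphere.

DART-62: φ = -54.61944°, λ = -143.45944°
RS-61: φ = +51.91667°, λ = -176.87583°
Bx = cos φ₂ cos Δλ = 0.514843,  By = cos φ₂ sin Δλ = -0.339688
φₘ = atan2(sin φ₁ + sin φ₂, √((cos φ₁ + Bx)² + By²)) = -1.41087°
λₘ = λ₁ + atan2(By, cos φ₁ + Bx) = -160.71131°

1.411°S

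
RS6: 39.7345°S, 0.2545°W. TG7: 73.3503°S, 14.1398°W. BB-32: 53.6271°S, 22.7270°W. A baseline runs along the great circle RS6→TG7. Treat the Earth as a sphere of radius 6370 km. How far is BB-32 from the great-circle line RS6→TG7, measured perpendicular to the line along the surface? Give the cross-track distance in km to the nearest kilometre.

δ₁₃ = central angle RS6→BB-32 = 0.359377 rad  (haversine)
θ₁₃ = bearing RS6→BB-32 = 220.132°,  θ₁₂ = bearing RS6→TG7 = 187.013°
dₓₜ = R·arcsin(sin δ₁₃ · sin(θ₁₃ − θ₁₂)) = 6370·arcsin(0.35169·sin(33.119°)) = 1231.712 km
|dₓₜ| = 1231.712 km

1232 km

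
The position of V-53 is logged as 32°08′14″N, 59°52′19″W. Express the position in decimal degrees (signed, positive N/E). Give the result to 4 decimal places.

lat: 32.1372° N → +32.1372°
lon: 59.8719° W → -59.8719°

+32.1372°, -59.8719°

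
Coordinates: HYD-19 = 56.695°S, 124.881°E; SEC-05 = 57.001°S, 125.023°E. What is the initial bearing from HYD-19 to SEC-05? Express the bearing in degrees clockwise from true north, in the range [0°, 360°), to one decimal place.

165.8°

Δλ = 0.1420°
y = sin Δλ · cos φ₂ = 0.001350
x = cos φ₁ sin φ₂ − sin φ₁ cos φ₂ cos Δλ = -0.005342
θ = atan2(y, x) = 165.8199° → 165.8199° (mod 360°)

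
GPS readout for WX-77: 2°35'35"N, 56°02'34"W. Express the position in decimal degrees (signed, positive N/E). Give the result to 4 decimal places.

+2.5931°, -56.0428°

lat: 2.5931° N → +2.5931°
lon: 56.0428° W → -56.0428°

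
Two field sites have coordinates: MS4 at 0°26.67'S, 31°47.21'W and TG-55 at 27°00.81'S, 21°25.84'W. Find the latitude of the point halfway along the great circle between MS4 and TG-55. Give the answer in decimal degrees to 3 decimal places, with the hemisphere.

13.783°S

MS4: φ = -0.44450°, λ = -31.78683°
TG-55: φ = -27.01350°, λ = -21.43067°
Bx = cos φ₂ cos Δλ = 0.876386,  By = cos φ₂ sin Δλ = 0.160154
φₘ = atan2(sin φ₁ + sin φ₂, √((cos φ₁ + Bx)² + By²)) = -13.78294°
λₘ = λ₁ + atan2(By, cos φ₁ + Bx) = -26.90825°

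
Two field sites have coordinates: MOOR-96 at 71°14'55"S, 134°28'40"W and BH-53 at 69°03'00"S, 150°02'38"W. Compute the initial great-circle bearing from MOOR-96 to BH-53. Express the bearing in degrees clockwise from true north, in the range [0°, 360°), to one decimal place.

285.1°

MOOR-96: φ = -71.24861°, λ = -134.47778°
BH-53: φ = -69.05000°, λ = -150.04389°
Δλ = -15.5661°
y = sin Δλ · cos φ₂ = -0.095949
x = cos φ₁ sin φ₂ − sin φ₁ cos φ₂ cos Δλ = 0.025945
θ = atan2(y, x) = -74.8688° → 285.1312° (mod 360°)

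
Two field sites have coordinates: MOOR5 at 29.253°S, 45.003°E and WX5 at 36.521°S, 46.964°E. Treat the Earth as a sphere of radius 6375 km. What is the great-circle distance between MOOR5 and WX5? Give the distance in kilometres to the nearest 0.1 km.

Δφ = -7.2680°,  Δλ = 1.9610°
a = sin²(Δφ/2) + cos φ₁ cos φ₂ sin²(Δλ/2) = 0.004223
c = 2·arcsin(√a) = 0.130056 rad = 7.4517°
d = R·c = 6375 × 0.130056 = 829.1 km

829.1 km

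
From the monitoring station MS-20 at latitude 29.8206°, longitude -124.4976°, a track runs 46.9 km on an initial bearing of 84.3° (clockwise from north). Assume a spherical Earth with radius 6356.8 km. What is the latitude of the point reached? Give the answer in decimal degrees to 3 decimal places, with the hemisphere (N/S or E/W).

29.862°N

δ = d/R = 46.9/6356.8 = 0.007378 rad
φ₂ = arcsin(sin φ₁ cos δ + cos φ₁ sin δ cos θ)
   = arcsin(0.49729·0.99997 + 0.86759·0.00738·0.09932) = 29.86170°
λ₂ = λ₁ + atan2(sin θ sin δ cos φ₁, cos δ − sin φ₁ sin φ₂) = -124.01257°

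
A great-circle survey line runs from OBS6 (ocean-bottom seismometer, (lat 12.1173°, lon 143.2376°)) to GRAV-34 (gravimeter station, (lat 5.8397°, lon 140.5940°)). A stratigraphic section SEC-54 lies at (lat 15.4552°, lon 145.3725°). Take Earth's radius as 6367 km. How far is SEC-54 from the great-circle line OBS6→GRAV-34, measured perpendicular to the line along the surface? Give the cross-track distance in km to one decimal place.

66.7 km

δ₁₃ = central angle OBS6→SEC-54 = 0.068579 rad  (haversine)
θ₁₃ = bearing OBS6→SEC-54 = 31.599°,  θ₁₂ = bearing OBS6→GRAV-34 = 202.806°
dₓₜ = R·arcsin(sin δ₁₃ · sin(θ₁₃ − θ₁₂)) = 6367·arcsin(0.06852·sin(-171.206°)) = -66.701 km
|dₓₜ| = 66.701 km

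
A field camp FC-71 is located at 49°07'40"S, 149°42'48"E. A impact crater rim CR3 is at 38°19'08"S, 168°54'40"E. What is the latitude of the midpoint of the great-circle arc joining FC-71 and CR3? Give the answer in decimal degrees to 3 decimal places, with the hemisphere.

44.124°S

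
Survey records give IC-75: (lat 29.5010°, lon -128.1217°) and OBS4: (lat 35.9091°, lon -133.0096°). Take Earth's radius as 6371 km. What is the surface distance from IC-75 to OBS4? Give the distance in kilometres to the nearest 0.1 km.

846.4 km

Δφ = 6.4081°,  Δλ = -4.8879°
a = sin²(Δφ/2) + cos φ₁ cos φ₂ sin²(Δλ/2) = 0.004406
c = 2·arcsin(√a) = 0.132849 rad = 7.6117°
d = R·c = 6371 × 0.132849 = 846.4 km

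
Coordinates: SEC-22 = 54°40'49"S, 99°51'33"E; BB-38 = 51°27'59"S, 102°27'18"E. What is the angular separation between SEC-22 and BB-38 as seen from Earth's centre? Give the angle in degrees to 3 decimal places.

3.572°

SEC-22: φ = -54.68028°, λ = +99.85917°
BB-38: φ = -51.46639°, λ = +102.45500°
Δφ = 3.2139°,  Δλ = 2.5958°
a = sin²(Δφ/2) + cos φ₁ cos φ₂ sin²(Δλ/2) = 0.000971
c = 2·arcsin(√a) = 0.062338 rad = 3.5717°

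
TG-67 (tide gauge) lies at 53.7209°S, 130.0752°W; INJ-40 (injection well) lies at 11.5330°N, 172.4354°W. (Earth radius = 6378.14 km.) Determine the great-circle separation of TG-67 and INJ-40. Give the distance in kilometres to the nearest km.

8293 km

Δφ = 65.2539°,  Δλ = -42.3602°
a = sin²(Δφ/2) + cos φ₁ cos φ₂ sin²(Δλ/2) = 0.366383
c = 2·arcsin(√a) = 1.300276 rad = 74.5003°
d = R·c = 6378.14 × 1.300276 = 8293.3 km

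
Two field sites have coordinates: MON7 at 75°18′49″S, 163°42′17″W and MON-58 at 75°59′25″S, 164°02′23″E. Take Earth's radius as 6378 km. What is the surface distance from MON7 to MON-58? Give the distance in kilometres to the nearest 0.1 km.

881.8 km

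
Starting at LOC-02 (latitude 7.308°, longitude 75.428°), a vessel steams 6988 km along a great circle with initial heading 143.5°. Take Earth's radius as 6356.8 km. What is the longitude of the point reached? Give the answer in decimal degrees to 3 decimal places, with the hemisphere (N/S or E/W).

δ = d/R = 6988/6356.8 = 1.099295 rad
φ₂ = arcsin(sin φ₁ cos δ + cos φ₁ sin δ cos θ)
   = arcsin(0.12720·0.45422 + 0.99188·0.89089·-0.80386) = -40.73412°
λ₂ = λ₁ + atan2(sin θ sin δ cos φ₁, cos δ − sin φ₁ sin φ₂) = 119.80189°

119.802°E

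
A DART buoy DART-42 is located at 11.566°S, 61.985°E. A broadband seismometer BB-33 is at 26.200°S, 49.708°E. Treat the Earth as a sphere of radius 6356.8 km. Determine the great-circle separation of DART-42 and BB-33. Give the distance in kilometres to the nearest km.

Δφ = -14.6340°,  Δλ = -12.2770°
a = sin²(Δφ/2) + cos φ₁ cos φ₂ sin²(Δλ/2) = 0.026272
c = 2·arcsin(√a) = 0.325607 rad = 18.6559°
d = R·c = 6356.8 × 0.325607 = 2069.8 km

2070 km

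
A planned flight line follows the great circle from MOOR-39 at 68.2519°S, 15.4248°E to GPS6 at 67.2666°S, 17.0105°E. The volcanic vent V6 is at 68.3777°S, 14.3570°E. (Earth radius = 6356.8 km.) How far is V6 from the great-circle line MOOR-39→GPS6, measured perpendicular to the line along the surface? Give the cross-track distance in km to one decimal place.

29.4 km

δ₁₃ = central angle MOOR-39→V6 = 0.007228 rad  (haversine)
θ₁₃ = bearing MOOR-39→V6 = 251.820°,  θ₁₂ = bearing MOOR-39→GPS6 = 32.083°
dₓₜ = R·arcsin(sin δ₁₃ · sin(θ₁₃ − θ₁₂)) = 6356.8·arcsin(0.00723·sin(219.737°)) = -29.371 km
|dₓₜ| = 29.371 km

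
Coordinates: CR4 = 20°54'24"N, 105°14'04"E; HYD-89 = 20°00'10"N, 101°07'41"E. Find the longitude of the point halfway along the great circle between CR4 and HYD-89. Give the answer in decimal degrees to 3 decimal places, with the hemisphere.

103.175°E

CR4: φ = +20.90667°, λ = +105.23444°
HYD-89: φ = +20.00278°, λ = +101.12806°
Bx = cos φ₂ cos Δλ = 0.937264,  By = cos φ₂ sin Δλ = -0.067289
φₘ = atan2(sin φ₁ + sin φ₂, √((cos φ₁ + Bx)² + By²)) = 20.46677°
λₘ = λ₁ + atan2(By, cos φ₁ + Bx) = 103.17521°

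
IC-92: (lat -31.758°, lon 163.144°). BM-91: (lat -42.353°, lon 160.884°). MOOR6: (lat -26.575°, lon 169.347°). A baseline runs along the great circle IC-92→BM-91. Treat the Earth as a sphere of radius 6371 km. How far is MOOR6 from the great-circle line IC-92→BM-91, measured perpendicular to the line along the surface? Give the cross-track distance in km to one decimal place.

δ₁₃ = central angle IC-92→MOOR6 = 0.130791 rad  (haversine)
θ₁₃ = bearing IC-92→MOOR6 = 47.814°,  θ₁₂ = bearing IC-92→BM-91 = 188.992°
dₓₜ = R·arcsin(sin δ₁₃ · sin(θ₁₃ − θ₁₂)) = 6371·arcsin(0.13042·sin(-141.178°)) = -521.474 km
|dₓₜ| = 521.474 km

521.5 km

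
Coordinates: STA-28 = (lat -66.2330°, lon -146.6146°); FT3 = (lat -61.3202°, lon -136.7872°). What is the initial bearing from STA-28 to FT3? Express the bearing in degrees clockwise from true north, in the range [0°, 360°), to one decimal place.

46.0°

Δλ = 9.8274°
y = sin Δλ · cos φ₂ = 0.081912
x = cos φ₁ sin φ₂ − sin φ₁ cos φ₂ cos Δλ = 0.079195
θ = atan2(y, x) = 45.9663° → 45.9663° (mod 360°)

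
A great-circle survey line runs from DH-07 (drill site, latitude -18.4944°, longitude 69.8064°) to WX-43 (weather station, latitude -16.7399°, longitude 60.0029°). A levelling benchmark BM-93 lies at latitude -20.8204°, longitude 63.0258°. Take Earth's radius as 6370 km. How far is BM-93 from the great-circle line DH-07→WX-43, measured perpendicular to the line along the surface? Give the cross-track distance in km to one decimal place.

380.0 km

δ₁₃ = central angle DH-07→BM-93 = 0.118594 rad  (haversine)
θ₁₃ = bearing DH-07→BM-93 = 248.866°,  θ₁₂ = bearing DH-07→WX-43 = 279.122°
dₓₜ = R·arcsin(sin δ₁₃ · sin(θ₁₃ − θ₁₂)) = 6370·arcsin(0.11832·sin(-30.256°)) = -379.975 km
|dₓₜ| = 379.975 km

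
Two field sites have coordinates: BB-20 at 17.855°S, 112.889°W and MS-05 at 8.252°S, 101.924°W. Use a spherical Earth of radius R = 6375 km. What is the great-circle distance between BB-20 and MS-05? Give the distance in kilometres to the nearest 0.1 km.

1596.9 km

Δφ = 9.6030°,  Δλ = 10.9650°
a = sin²(Δφ/2) + cos φ₁ cos φ₂ sin²(Δλ/2) = 0.015605
c = 2·arcsin(√a) = 0.250494 rad = 14.3522°
d = R·c = 6375 × 0.250494 = 1596.9 km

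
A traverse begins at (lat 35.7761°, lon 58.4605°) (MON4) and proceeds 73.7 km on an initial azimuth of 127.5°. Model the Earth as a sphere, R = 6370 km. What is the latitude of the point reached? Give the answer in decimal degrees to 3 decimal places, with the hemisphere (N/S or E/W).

δ = d/R = 73.7/6370 = 0.011570 rad
φ₂ = arcsin(sin φ₁ cos δ + cos φ₁ sin δ cos θ)
   = arcsin(0.58462·0.99993 + 0.81131·0.01157·-0.60876) = 35.37082°
λ₂ = λ₁ + atan2(sin θ sin δ cos φ₁, cos δ − sin φ₁ sin φ₂) = 59.10546°

35.371°N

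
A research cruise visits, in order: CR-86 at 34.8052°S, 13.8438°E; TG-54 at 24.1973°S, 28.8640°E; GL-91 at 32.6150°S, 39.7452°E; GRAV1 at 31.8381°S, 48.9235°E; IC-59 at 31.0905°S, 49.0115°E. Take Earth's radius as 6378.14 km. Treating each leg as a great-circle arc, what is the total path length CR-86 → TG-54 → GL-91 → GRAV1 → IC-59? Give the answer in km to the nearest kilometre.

4239 km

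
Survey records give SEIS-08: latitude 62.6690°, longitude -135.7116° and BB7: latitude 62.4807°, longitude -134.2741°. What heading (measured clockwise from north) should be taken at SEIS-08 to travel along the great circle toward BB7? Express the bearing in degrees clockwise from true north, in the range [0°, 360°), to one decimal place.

Δλ = 1.4375°
y = sin Δλ · cos φ₂ = 0.011591
x = cos φ₁ sin φ₂ − sin φ₁ cos φ₂ cos Δλ = -0.003157
θ = atan2(y, x) = 105.2369° → 105.2369° (mod 360°)

105.2°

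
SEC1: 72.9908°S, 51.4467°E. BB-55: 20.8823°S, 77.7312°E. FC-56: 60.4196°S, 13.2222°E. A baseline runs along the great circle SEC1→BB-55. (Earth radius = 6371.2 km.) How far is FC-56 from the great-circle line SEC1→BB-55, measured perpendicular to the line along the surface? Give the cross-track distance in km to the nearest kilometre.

δ₁₃ = central angle SEC1→FC-56 = 0.333003 rad  (haversine)
θ₁₃ = bearing SEC1→FC-56 = 290.868°,  θ₁₂ = bearing SEC1→BB-55 = 30.701°
dₓₜ = R·arcsin(sin δ₁₃ · sin(θ₁₃ − θ₁₂)) = 6371.2·arcsin(0.32688·sin(260.167°)) = -2089.284 km
|dₓₜ| = 2089.284 km

2089 km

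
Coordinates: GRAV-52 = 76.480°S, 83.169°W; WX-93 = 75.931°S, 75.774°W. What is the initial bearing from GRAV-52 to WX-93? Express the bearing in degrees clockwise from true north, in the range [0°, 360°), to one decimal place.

76.3°

Δλ = 7.3950°
y = sin Δλ · cos φ₂ = 0.031288
x = cos φ₁ sin φ₂ − sin φ₁ cos φ₂ cos Δλ = 0.007616
θ = atan2(y, x) = 76.3196° → 76.3196° (mod 360°)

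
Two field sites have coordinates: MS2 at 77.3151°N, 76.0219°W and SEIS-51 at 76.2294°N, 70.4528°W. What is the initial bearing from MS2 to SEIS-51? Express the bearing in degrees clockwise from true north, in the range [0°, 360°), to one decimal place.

127.7°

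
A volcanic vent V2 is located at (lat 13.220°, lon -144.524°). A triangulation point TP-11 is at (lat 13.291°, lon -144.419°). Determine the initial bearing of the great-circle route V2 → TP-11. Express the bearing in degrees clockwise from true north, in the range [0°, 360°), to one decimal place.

55.2°

Δλ = 0.1050°
y = sin Δλ · cos φ₂ = 0.001784
x = cos φ₁ sin φ₂ − sin φ₁ cos φ₂ cos Δλ = 0.001240
θ = atan2(y, x) = 55.2003° → 55.2003° (mod 360°)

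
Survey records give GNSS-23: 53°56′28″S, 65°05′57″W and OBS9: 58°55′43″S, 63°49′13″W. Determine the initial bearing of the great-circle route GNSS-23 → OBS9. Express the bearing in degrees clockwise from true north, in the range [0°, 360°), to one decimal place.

GNSS-23: φ = -53.94111°, λ = -65.09917°
OBS9: φ = -58.92861°, λ = -63.82028°
Δλ = 1.2789°
y = sin Δλ · cos φ₂ = 0.011519
x = cos φ₁ sin φ₂ − sin φ₁ cos φ₂ cos Δλ = -0.087042
θ = atan2(y, x) = 172.4614° → 172.4614° (mod 360°)

172.5°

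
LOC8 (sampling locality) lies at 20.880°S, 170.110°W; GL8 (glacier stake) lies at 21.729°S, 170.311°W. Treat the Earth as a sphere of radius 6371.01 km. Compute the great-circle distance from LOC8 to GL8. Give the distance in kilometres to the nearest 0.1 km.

Δφ = -0.8490°,  Δλ = -0.2010°
a = sin²(Δφ/2) + cos φ₁ cos φ₂ sin²(Δλ/2) = 0.000058
c = 2·arcsin(√a) = 0.015174 rad = 0.8694°
d = R·c = 6371.01 × 0.015174 = 96.7 km

96.7 km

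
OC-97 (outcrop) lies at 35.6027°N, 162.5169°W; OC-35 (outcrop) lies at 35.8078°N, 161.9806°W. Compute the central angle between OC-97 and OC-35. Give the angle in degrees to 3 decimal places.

0.481°

Δφ = 0.2051°,  Δλ = 0.5363°
a = sin²(Δφ/2) + cos φ₁ cos φ₂ sin²(Δλ/2) = 0.000018
c = 2·arcsin(√a) = 0.008402 rad = 0.4814°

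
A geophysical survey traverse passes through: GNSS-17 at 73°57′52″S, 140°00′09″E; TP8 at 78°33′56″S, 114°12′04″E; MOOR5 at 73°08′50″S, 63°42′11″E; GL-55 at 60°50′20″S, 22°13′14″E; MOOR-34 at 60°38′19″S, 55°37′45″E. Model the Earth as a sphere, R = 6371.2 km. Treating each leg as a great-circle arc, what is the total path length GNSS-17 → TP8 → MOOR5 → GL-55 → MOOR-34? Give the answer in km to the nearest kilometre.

GNSS-17: φ = -73.96444°, λ = +140.00250°
TP8: φ = -78.56556°, λ = +114.20111°
MOOR5: φ = -73.14722°, λ = +63.70306°
GL-55: φ = -60.83889°, λ = +22.22056°
MOOR-34: φ = -60.63861°, λ = +55.62917°
GNSS-17→TP8: c = 0.131868 rad, d = 840.16 km
TP8→MOOR5: c = 0.225792 rad, d = 1438.57 km
MOOR5→GL-55: c = 0.343507 rad, d = 2188.55 km
GL-55→MOOR-34: c = 0.281943 rad, d = 1796.31 km
Total = 840.16 + 1438.57 + 2188.55 + 1796.31 = 6263.59 km

6264 km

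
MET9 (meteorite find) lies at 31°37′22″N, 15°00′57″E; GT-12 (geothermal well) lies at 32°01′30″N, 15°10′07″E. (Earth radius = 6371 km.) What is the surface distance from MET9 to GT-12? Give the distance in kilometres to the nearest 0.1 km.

47.0 km

MET9: φ = +31.62278°, λ = +15.01583°
GT-12: φ = +32.02500°, λ = +15.16861°
Δφ = 0.4022°,  Δλ = 0.1528°
a = sin²(Δφ/2) + cos φ₁ cos φ₂ sin²(Δλ/2) = 0.000014
c = 2·arcsin(√a) = 0.007377 rad = 0.4227°
d = R·c = 6371 × 0.007377 = 47.0 km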